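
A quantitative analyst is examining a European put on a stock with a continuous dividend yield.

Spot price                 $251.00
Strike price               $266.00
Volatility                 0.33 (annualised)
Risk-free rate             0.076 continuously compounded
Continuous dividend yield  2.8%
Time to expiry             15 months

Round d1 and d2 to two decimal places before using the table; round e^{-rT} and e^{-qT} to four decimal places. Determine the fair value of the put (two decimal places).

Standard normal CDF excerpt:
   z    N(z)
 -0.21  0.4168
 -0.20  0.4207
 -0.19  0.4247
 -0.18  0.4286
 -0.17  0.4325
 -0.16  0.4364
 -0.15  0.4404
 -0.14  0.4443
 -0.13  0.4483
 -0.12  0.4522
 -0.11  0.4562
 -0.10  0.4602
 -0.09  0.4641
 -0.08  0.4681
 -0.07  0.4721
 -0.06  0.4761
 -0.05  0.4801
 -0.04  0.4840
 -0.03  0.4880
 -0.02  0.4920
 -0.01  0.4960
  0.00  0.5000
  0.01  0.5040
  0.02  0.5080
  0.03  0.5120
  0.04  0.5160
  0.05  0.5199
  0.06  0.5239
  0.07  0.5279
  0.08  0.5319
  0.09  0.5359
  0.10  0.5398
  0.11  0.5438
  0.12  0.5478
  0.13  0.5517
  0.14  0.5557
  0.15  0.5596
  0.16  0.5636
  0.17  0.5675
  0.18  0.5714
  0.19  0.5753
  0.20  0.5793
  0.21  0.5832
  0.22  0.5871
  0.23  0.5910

$35.29

σ√T = 0.33 × 1.1180 = 0.3690
d₁ = [ln(251/266) + (0.076 − 0.028 + 0.33²/2)·1.25] / 0.3690 = [-0.0580 + 0.1281] / 0.3690 = 0.1898 ≈ 0.19
d₂ = d₁ − σ√T = 0.1898 − 0.3690 = -0.1792 ≈ -0.18
e^(−qT) = e^(−0.028·1.25) = 0.9656;  e^(−rT) = e^(−0.076·1.25) = 0.9094
P = 266·0.9094·N(0.18) − 251·0.9656·N(-0.19) = 266·0.9094·0.5714 − 251·0.9656·0.4247 = 138.2219 − 102.9327 = 35.2892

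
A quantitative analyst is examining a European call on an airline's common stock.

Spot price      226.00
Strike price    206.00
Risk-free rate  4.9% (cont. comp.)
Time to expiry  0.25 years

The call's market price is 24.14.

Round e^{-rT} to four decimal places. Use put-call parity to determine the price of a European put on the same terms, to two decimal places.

exp(−rT) = exp(−0.049·0.25) = 0.9878
Put-call parity: C − P = S − K·e^(−rT) = 226 − 206·0.9878 = 226 − 203.4868 = 22.5132
P = C − (C − P) = 24.14 − (22.5132) = 1.6268

1.63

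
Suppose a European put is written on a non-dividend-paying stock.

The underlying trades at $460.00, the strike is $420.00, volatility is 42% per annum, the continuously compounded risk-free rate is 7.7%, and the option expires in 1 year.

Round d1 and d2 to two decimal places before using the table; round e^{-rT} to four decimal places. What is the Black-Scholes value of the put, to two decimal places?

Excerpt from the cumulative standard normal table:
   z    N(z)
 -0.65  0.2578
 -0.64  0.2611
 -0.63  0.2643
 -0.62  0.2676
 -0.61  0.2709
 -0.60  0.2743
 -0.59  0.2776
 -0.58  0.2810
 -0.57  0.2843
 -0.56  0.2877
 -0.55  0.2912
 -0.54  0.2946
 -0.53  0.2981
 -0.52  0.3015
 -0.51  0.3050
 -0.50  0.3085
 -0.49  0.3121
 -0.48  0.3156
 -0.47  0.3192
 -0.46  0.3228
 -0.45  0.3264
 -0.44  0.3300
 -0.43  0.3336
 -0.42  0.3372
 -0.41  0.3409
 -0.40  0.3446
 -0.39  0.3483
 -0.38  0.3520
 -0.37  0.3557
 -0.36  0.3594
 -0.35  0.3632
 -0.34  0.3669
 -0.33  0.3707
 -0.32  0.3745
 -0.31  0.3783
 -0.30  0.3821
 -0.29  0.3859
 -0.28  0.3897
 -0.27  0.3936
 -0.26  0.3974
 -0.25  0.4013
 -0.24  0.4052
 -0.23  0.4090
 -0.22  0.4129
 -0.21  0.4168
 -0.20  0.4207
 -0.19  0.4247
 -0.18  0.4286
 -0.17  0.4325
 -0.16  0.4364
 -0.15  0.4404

$40.54

σ√T = 0.42 × 1.0000 = 0.4200
d₁ = [ln(460/420) + (0.077 + 0.42²/2)·1] / 0.4200 = [0.0910 + 0.1652] / 0.4200 = 0.6099 ≈ 0.61
d₂ = d₁ − σ√T = 0.6099 − 0.4200 = 0.1899 ≈ 0.19
e^(−rT) = e^(−0.077·1) = 0.9259
N(−d₂) = N(-0.19) = 0.4247;  N(−d₁) = N(-0.61) = 0.2709
P = 420·0.9259·0.4247 − 460·0.2709 = 165.1565 − 124.6140 = 40.5425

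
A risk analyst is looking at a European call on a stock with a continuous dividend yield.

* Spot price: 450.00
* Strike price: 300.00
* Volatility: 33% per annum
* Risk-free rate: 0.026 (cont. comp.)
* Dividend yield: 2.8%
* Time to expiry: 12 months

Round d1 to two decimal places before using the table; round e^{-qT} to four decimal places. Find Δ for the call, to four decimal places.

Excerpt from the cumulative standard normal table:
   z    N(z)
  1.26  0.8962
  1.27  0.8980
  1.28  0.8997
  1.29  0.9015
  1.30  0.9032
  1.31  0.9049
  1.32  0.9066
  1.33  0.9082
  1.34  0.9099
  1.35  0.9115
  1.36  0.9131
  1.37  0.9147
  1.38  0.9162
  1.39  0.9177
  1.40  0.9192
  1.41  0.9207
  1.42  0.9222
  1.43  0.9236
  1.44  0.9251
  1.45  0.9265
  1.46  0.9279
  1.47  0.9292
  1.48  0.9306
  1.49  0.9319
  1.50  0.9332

σ√T = 0.33·√1 = 0.3300
d₁ = [ln(450/300) + (0.026 − 0.028 + ½·0.33²)·1] / (σ√T) = (0.4055 + 0.0525) / 0.3300 = 1.3876 which rounds to 1.39
N(d₁) = N(1.39) = 0.9177
Δ_call = exp(−qT)·N(d₁) = 0.9724·0.9177 = 0.8924

0.8924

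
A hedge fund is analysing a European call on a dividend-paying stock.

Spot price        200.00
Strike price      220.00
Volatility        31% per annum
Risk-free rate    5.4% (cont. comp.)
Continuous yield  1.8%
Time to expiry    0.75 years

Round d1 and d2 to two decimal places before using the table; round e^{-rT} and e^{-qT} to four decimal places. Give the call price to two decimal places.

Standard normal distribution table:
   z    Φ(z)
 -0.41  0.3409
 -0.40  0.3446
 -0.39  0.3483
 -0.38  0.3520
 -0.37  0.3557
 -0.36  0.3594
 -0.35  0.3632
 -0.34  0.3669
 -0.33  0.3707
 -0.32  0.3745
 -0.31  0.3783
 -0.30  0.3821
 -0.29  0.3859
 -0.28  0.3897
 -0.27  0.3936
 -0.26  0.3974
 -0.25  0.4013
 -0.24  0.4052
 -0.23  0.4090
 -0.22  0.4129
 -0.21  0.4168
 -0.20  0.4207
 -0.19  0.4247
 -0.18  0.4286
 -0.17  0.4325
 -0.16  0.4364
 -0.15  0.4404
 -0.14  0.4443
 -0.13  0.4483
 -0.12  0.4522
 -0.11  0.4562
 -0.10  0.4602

15.64

σ√T = 0.31·√0.75 = 0.2685
d₁ = [ln(200/220) + (0.054 − 0.018 + 0.31²/2)·0.75] / 0.2685 = [-0.0953 + 0.0630] / 0.2685 = -0.1202 ≈ -0.12
d₂ = d₁ − σ√T = -0.1202 − 0.2685 = -0.3887 ≈ -0.39
e^(−qT) = e^(−0.018·0.75) = 0.9866;  e^(−rT) = e^(−0.054·0.75) = 0.9603
N(d₁) = N(-0.12) = 0.4522;  N(d₂) = N(-0.39) = 0.3483
C = 200·0.9866·0.4522 − 220·0.9603·0.3483 = 89.2281 − 73.5839 = 15.6442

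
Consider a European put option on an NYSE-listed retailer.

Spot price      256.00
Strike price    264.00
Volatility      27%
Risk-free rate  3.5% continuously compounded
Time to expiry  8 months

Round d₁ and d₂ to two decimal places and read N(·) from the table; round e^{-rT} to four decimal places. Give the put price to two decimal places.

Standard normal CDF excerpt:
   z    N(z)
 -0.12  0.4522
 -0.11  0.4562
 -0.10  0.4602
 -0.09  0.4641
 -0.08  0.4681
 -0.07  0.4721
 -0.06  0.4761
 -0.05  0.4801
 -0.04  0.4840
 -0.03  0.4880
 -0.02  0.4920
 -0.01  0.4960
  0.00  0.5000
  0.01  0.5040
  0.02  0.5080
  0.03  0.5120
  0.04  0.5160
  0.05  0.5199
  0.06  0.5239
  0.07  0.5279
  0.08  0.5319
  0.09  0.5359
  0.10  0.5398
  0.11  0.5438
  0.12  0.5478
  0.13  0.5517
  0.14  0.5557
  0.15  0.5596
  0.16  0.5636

T = 0.6667;  σ√T = 0.2205
d₁ = [ln(256/264) + (0.035 + 0.27²/2)·0.6667] / 0.2205 = [-0.0308 + 0.0476] / 0.2205 = 0.0765 ⇒ 0.08
d₂ = d₁ − σ√T = 0.0765 − 0.2205 = -0.1440 ⇒ -0.14
exp(−rT) = exp(−0.035·0.6667) = 0.9769
N(−d₂) = N(0.14) = 0.5557;  N(−d₁) = N(-0.08) = 0.4681
P = 264·0.9769·0.5557 − 256·0.4681 = 143.3159 − 119.8336 = 23.4823

23.48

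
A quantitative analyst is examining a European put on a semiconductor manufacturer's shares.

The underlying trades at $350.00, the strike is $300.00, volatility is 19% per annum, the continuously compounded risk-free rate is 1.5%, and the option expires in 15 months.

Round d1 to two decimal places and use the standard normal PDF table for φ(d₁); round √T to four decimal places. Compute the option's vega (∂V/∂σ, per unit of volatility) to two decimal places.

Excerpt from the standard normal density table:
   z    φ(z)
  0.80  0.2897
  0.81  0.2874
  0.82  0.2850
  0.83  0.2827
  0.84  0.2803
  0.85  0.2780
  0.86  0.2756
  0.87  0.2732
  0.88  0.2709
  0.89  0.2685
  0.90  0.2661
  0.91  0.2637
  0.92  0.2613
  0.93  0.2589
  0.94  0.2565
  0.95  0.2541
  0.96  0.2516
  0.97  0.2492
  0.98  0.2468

102.25

σ√T = 0.19·√1.25 = 0.2124
ln(S/K) + (r + σ²/2)T = ln(350/300) + (0.015 + 0.19²/2)·1.25 = 0.1542 + 0.0413 = 0.1955
d₁ = 0.1955 / 0.2124 = 0.9201 ⇒ 0.92
√T = √1.25 = 1.1180
φ(d₁) = φ(0.92) = 0.2613
vega = S·φ(d₁)·√T = 350·0.2613·1.1180 = 102.2467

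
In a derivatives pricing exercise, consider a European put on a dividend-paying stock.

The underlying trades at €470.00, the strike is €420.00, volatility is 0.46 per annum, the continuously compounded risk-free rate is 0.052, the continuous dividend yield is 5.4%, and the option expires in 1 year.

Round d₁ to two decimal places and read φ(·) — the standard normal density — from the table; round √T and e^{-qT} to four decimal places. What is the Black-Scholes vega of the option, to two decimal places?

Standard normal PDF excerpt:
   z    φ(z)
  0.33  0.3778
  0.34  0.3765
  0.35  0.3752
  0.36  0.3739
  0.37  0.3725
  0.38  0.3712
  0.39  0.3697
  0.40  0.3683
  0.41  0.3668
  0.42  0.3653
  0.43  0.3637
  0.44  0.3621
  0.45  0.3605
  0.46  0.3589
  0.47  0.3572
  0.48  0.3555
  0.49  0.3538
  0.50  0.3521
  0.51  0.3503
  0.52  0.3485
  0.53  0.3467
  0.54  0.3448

159.05

σ√T = 0.46·√1 = 0.4600
d₁ = [ln(470/420) + (0.052 − 0.054 + 0.46²/2)·1] / 0.4600 = [0.1125 + 0.1038] / 0.4600 = 0.4702 which rounds to 0.47
√T = √1 = 1.0000
φ(d₁) = φ(0.47) = 0.3572
exp(−qT) = exp(−0.054·1) = 0.9474
vega = S·exp(−qT)·φ(d₁)·√T = 470·0.9474·0.3572·1.0000 = 159.0533
(Call and put vega coincide under Black-Scholes.)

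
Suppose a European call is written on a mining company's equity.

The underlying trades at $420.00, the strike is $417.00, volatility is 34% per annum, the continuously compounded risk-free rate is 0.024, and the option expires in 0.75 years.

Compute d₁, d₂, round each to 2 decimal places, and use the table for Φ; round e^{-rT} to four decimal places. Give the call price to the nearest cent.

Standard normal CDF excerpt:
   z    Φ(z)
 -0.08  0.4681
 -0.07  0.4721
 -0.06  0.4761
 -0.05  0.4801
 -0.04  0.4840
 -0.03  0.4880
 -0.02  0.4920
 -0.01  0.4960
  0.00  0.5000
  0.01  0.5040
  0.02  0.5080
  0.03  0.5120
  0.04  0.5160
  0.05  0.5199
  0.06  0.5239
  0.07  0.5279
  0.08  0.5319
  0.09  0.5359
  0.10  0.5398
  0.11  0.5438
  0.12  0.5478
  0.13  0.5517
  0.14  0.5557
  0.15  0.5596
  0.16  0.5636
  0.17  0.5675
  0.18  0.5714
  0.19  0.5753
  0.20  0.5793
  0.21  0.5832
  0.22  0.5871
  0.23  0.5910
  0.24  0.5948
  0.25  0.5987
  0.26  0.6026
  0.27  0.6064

$53.22

σ√T = 0.34 × 0.8660 = 0.2944
d₁ = [ln(420/417) + (0.024 + 0.34²/2)·0.75] / 0.2944 = [0.0072 + 0.0614] / 0.2944 = 0.2327 ≈ 0.23
d₂ = d₁ − σ√T = 0.2327 − 0.2944 = -0.0617 ≈ -0.06
exp(−rT) = exp(−0.024·0.75) = 0.9822
C = 420·N(0.23) − 417·0.9822·N(-0.06) = 420·0.5910 − 417·0.9822·0.4761 = 248.2200 − 194.9998 = 53.2202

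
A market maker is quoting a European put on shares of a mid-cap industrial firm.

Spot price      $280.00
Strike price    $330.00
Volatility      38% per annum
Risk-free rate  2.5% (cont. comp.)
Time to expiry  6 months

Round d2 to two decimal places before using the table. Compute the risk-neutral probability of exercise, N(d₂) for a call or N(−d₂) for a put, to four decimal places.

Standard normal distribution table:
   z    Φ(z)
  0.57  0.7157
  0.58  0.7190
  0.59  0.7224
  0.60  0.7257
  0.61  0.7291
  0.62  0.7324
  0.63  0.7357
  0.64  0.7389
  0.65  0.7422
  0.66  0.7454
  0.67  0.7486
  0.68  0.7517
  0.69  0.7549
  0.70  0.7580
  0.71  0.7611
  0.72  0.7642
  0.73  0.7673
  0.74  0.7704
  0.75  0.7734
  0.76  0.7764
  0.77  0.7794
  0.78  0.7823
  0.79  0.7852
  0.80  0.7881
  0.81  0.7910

σ√T = 0.38 × 0.7071 = 0.2687
ln(S/K) + (r + σ²/2)T = ln(280/330) + (0.025 + 0.38²/2)·0.5 = -0.1643 + 0.0486 = -0.1157
d₁ = -0.1157 / 0.2687 = -0.4306 ≈ -0.43
d₂ = d₁ − σ√T = -0.4306 − 0.2687 = -0.6993 ≈ -0.70
Risk-neutral Pr[S_T < K] = N(−d₂) = N(0.70) = 0.7580

0.7580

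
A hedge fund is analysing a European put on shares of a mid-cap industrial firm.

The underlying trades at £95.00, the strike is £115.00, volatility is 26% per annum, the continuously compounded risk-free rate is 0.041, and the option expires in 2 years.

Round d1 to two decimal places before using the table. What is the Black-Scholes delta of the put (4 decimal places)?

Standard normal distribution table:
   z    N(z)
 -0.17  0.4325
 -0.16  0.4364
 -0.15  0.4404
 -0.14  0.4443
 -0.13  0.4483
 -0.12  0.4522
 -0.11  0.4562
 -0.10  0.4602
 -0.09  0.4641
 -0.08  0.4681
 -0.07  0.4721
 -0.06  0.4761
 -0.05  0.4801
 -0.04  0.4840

σ√T = 0.26 × 1.4142 = 0.3677
ln(S/K) + (r + σ²/2)T = ln(95/115) + (0.041 + 0.26²/2)·2 = -0.1911 + 0.1496 = -0.0415
d₁ = -0.0415 / 0.3677 = -0.1127 ≈ -0.11
N(d₁) = N(-0.11) = 0.4562
Δ_put = N(d₁) − 1 = 0.4562 − 1 = -0.5438

-0.5438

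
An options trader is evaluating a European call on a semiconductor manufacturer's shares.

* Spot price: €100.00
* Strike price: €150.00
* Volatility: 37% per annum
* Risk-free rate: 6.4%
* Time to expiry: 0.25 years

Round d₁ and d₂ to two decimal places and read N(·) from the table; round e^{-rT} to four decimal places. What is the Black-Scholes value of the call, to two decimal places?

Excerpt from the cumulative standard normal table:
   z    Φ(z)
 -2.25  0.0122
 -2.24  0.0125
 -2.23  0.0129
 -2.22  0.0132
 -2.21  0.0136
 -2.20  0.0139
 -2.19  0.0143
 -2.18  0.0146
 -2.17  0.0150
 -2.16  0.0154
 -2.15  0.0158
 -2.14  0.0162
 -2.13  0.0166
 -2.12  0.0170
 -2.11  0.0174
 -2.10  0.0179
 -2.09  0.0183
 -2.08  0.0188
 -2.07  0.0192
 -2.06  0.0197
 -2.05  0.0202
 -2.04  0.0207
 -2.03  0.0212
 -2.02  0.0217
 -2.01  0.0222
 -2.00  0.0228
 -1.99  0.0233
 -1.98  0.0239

€0.17

σ√T = 0.37 × 0.5000 = 0.1850
d₁ = [ln(100/150) + (0.064 + 0.37²/2)·0.25] / 0.1850 = [-0.4055 + 0.0331] / 0.1850 = -2.0127 which rounds to -2.01
d₂ = d₁ − σ√T = -2.0127 − 0.1850 = -2.1977 which rounds to -2.20
exp(−rT) = exp(−0.064·0.25) = 0.9841
C = 100·N(-2.01) − 150·0.9841·N(-2.20) = 100·0.0222 − 150·0.9841·0.0139 = 2.2200 − 2.0518 = 0.1682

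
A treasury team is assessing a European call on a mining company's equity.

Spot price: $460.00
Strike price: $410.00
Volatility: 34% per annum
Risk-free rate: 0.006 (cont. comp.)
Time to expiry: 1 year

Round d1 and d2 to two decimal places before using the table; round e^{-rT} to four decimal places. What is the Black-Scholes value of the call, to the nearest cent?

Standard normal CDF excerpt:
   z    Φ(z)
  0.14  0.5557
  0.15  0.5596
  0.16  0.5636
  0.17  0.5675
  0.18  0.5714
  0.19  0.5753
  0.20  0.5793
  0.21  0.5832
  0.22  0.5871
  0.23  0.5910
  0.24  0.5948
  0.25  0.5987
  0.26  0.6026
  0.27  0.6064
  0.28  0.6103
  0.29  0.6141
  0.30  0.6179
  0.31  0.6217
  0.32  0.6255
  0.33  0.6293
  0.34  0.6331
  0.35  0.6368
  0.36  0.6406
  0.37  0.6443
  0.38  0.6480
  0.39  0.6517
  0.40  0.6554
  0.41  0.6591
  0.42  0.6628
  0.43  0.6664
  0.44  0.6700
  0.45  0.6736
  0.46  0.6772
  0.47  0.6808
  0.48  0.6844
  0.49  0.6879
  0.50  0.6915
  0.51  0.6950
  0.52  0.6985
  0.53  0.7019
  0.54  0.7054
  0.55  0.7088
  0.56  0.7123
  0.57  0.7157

σ√T = 0.34 × 1.0000 = 0.3400
d₁ = [ln(460/410) + (0.006 + 0.34²/2)·1] / 0.3400 = [0.1151 + 0.0638] / 0.3400 = 0.5261 → 0.53
d₂ = d₁ − σ√T = 0.5261 − 0.3400 = 0.1861 → 0.19
e^(−rT) = e^(−0.006·1) = 0.9940
C = 460·N(0.53) − 410·0.9940·N(0.19) = 460·0.7019 − 410·0.9940·0.5753 = 322.8740 − 234.4578 = 88.4162

$88.42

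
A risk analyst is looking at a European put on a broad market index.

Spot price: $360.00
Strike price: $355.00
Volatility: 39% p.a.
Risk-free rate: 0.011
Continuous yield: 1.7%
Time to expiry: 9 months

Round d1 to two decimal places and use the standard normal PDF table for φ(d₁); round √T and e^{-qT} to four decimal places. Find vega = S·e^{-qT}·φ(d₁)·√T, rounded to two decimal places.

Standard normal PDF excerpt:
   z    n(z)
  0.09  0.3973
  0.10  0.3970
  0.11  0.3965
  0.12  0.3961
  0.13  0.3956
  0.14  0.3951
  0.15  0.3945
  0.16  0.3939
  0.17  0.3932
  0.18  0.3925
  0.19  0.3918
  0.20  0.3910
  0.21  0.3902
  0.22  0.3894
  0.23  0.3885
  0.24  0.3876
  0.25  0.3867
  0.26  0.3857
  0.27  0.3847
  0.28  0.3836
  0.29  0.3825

σ√T = 0.39 × 0.8660 = 0.3377
d₁ = [ln(360/355) + (0.011 − 0.017 + 0.39²/2)·0.75] / 0.3377 = [0.0140 + 0.0525] / 0.3377 = 0.1970 ≈ 0.20
√T = √0.75 = 0.8660
φ(d₁) = φ(0.20) = 0.3910
e^(−qT) = e^(−0.017·0.75) = 0.9873
vega = S·e^(−qT)·φ(d₁)·√T = 360·0.9873·0.3910·0.8660 = 120.3501

120.35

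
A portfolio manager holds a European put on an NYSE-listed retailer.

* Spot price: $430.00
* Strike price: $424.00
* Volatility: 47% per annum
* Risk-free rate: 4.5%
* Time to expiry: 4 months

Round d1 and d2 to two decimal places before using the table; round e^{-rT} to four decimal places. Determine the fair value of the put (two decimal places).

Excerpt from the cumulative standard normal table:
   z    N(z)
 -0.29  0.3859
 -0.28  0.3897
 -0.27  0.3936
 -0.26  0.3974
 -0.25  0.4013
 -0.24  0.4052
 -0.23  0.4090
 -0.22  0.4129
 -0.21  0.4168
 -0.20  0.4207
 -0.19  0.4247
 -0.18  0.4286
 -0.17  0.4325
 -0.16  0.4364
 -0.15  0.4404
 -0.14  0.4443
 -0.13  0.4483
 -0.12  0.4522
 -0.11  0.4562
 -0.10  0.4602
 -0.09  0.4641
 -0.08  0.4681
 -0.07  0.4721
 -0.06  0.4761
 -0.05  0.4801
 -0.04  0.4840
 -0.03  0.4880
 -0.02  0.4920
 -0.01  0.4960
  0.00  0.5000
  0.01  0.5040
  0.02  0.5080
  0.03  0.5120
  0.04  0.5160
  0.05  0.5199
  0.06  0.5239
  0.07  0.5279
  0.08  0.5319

T = 0.3333;  σ√T = 0.2714
d₁ = [ln(430/424) + (0.045 + 0.47²/2)·0.3333] / 0.2714 = [0.0141 + 0.0518] / 0.2714 = 0.2427 ≈ 0.24
d₂ = d₁ − σ√T = 0.2427 − 0.2714 = -0.0286 ≈ -0.03
e^(−rT) = e^(−0.045·0.3333) = 0.9851
N(−d₂) = N(0.03) = 0.5120;  N(−d₁) = N(-0.24) = 0.4052
P = 424·0.9851·0.5120 − 430·0.4052 = 213.8534 − 174.2360 = 39.6174

$39.62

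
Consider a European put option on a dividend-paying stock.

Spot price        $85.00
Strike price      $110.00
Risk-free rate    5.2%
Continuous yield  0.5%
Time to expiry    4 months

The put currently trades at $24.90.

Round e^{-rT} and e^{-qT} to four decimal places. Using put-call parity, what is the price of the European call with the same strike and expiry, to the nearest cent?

$1.65

e^(−qT) = e^(−0.005·0.3333) = 0.9983;  e^(−rT) = e^(−0.052·0.3333) = 0.9828
Put-call parity: C − P = S·e^(−qT) − K·e^(−rT) = 85·0.9983 − 110·0.9828 = 84.8555 − 108.1080 = -23.2525
C = P + (C − P) = 24.90 + (-23.2525) = 1.6475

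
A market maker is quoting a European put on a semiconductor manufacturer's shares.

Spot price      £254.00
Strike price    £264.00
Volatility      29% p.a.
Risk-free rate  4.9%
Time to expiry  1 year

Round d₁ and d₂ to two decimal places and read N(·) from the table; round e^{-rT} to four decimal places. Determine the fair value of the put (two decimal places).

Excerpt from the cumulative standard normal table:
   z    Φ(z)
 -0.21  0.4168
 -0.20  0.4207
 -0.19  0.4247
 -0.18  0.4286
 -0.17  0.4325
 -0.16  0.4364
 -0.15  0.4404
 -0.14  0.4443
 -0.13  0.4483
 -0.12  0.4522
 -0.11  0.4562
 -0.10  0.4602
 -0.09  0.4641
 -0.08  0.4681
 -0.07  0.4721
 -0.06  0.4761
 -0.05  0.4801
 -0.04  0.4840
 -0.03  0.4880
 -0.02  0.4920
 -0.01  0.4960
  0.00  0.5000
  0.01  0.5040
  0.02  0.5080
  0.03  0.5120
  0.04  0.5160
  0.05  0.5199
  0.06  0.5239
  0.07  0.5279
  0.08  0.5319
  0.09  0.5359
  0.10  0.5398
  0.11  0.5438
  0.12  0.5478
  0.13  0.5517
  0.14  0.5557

σ√T = 0.29 × 1.0000 = 0.2900
d₁ = [ln(254/264) + (0.049 + 0.29²/2)·1] / 0.2900 = [-0.0386 + 0.0910] / 0.2900 = 0.1808 which rounds to 0.18
d₂ = d₁ − σ√T = 0.1808 − 0.2900 = -0.1092 which rounds to -0.11
exp(−rT) = exp(−0.049·1) = 0.9522
N(−d₂) = N(0.11) = 0.5438;  N(−d₁) = N(-0.18) = 0.4286
P = 264·0.9522·0.5438 − 254·0.4286 = 136.7009 − 108.8644 = 27.8365

£27.84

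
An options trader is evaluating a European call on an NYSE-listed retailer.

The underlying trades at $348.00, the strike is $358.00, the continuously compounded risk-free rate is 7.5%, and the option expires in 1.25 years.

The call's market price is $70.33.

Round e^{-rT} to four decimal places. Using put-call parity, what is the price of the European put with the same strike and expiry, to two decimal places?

$48.29

exp(−rT) = exp(−0.075·1.25) = 0.9105
Put-call parity: C − P = S − K·e^(−rT) = 348 − 358·0.9105 = 348 − 325.9590 = 22.0410
P = C − (C − P) = 70.33 − (22.0410) = 48.2890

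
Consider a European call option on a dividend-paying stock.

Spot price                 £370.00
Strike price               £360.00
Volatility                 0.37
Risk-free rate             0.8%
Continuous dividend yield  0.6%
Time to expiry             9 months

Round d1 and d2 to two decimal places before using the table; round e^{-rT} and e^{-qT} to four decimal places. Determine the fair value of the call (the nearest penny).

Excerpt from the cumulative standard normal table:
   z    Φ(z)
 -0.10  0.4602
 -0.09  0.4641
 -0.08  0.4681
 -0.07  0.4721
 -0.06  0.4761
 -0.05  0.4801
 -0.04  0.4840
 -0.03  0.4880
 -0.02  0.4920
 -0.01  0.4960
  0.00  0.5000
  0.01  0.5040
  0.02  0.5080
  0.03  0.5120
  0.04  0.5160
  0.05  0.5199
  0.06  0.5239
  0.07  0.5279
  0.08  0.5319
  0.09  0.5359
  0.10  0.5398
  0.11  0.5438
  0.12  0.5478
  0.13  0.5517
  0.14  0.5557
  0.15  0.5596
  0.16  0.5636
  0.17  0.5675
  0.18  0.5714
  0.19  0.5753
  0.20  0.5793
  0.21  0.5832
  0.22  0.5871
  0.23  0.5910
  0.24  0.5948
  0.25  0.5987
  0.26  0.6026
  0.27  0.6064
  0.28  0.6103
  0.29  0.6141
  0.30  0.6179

σ√T = 0.37 × 0.8660 = 0.3204
d₁ = [ln(370/360) + (0.008 − 0.006 + ½·0.37²)·0.75] / (σ√T) = (0.0274 + 0.0528) / 0.3204 = 0.2504 → 0.25
d₂ = 0.2504 − 0.3204 = -0.0700 → -0.07
exp(−qT) = exp(−0.006·0.75) = 0.9955;  exp(−rT) = exp(−0.008·0.75) = 0.9940
N(d₁) = N(0.25) = 0.5987;  N(d₂) = N(-0.07) = 0.4721
C = 370·0.9955·0.5987 − 360·0.9940·0.4721 = 220.5222 − 168.9363 = 51.5859

£51.59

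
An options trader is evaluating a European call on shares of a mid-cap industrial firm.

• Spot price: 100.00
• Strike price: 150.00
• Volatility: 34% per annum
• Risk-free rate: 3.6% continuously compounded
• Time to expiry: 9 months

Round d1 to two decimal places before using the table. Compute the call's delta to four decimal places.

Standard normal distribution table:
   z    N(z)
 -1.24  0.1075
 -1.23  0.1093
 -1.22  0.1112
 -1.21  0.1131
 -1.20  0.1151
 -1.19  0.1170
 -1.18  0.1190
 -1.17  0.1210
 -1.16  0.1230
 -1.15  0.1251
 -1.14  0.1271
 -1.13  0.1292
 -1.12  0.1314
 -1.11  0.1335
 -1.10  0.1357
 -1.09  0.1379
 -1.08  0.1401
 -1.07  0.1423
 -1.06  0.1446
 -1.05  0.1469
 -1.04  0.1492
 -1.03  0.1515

0.1271

T = 0.75;  σ√T = 0.2944
d₁ = [ln(100/150) + (0.036 + 0.34²/2)·0.75] / 0.2944 = [-0.4055 + 0.0704] / 0.2944 = -1.1381 ⇒ -1.14
N(d₁) = N(-1.14) = 0.1271
Δ_call = N(d₁) = 0.1271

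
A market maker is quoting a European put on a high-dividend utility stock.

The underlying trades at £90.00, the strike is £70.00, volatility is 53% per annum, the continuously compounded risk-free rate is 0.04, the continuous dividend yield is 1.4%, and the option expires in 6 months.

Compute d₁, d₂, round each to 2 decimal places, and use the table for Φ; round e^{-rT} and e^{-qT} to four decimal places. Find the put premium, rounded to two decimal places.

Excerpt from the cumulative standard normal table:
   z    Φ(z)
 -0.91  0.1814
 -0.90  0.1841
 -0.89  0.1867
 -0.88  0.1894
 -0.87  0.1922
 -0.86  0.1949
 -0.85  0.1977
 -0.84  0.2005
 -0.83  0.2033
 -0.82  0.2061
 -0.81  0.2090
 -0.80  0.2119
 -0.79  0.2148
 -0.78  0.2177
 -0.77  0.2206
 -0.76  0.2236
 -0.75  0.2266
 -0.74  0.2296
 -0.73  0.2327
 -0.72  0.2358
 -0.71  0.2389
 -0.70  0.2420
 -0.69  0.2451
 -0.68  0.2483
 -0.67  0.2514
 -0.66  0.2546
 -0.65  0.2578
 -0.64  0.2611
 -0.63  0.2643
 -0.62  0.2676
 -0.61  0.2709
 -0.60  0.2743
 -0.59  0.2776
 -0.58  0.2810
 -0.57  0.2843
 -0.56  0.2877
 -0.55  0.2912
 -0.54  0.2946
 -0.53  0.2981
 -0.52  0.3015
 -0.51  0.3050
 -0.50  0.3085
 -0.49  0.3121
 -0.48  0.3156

σ√T = 0.53 × 0.7071 = 0.3748
ln(S/K) + (r − q + σ²/2)T = ln(90/70) + (0.04 − 0.014 + 0.53²/2)·0.5 = 0.2513 + 0.0832 = 0.3345
d₁ = 0.3345 / 0.3748 = 0.8927 ≈ 0.89
d₂ = d₁ − σ√T = 0.8927 − 0.3748 = 0.5179 ≈ 0.52
e^(−qT) = e^(−0.014·0.5) = 0.9930;  e^(−rT) = e^(−0.04·0.5) = 0.9802
N(−d₂) = N(-0.52) = 0.3015;  N(−d₁) = N(-0.89) = 0.1867
P = 70·0.9802·0.3015 − 90·0.9930·0.1867 = 20.6871 − 16.6854 = 4.0017

£4.00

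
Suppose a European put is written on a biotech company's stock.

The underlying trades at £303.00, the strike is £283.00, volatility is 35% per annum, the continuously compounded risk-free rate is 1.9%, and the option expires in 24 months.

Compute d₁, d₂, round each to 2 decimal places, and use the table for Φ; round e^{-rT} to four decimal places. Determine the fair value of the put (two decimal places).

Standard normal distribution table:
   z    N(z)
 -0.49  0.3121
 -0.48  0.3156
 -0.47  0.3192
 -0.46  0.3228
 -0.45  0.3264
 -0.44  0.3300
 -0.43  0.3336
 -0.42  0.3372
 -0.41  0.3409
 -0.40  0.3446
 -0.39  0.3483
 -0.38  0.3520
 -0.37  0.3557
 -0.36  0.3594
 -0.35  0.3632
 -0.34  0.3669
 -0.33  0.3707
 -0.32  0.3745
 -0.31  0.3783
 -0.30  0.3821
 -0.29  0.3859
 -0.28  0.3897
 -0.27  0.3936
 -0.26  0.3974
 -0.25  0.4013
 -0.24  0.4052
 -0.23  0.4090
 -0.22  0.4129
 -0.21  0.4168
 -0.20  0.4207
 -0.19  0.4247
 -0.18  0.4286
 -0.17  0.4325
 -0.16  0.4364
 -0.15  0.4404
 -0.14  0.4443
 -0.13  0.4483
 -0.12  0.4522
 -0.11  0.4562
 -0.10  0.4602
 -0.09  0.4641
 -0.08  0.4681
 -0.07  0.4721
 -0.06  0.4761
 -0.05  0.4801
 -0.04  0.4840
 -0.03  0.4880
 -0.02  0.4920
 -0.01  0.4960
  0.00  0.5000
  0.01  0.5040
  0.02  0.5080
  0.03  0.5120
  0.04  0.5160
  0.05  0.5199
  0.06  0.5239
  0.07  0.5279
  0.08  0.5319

σ√T = 0.35 × 1.4142 = 0.4950
ln(S/K) + (r + σ²/2)T = ln(303/283) + (0.019 + 0.35²/2)·2 = 0.0683 + 0.1605 = 0.2288
d₁ = 0.2288 / 0.4950 = 0.4622 ≈ 0.46
d₂ = d₁ − σ√T = 0.4622 − 0.4950 = -0.0328 ≈ -0.03
exp(−rT) = exp(−0.019·2) = 0.9627
N(−d₂) = N(0.03) = 0.5120;  N(−d₁) = N(-0.46) = 0.3228
P = 283·0.9627·0.5120 − 303·0.3228 = 139.4914 − 97.8084 = 41.6830

£41.68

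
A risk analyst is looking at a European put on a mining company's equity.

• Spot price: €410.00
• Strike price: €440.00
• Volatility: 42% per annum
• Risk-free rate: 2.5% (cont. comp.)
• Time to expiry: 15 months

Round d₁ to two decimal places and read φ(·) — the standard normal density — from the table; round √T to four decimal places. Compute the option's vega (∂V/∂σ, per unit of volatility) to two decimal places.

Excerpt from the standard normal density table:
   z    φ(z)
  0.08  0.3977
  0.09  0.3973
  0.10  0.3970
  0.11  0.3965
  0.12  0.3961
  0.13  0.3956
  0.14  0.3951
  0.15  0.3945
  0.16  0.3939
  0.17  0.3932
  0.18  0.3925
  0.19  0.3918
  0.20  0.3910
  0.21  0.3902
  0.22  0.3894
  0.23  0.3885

180.83

σ√T = 0.42·√1.25 = 0.4696
ln(S/K) + (r + σ²/2)T = ln(410/440) + (0.025 + 0.42²/2)·1.25 = -0.0706 + 0.1415 = 0.0709
d₁ = 0.0709 / 0.4696 = 0.1510 ⇒ 0.15
√T = √1.25 = 1.1180
φ(d₁) = φ(0.15) = 0.3945
vega = S·φ(d₁)·√T = 410·0.3945·1.1180 = 180.8309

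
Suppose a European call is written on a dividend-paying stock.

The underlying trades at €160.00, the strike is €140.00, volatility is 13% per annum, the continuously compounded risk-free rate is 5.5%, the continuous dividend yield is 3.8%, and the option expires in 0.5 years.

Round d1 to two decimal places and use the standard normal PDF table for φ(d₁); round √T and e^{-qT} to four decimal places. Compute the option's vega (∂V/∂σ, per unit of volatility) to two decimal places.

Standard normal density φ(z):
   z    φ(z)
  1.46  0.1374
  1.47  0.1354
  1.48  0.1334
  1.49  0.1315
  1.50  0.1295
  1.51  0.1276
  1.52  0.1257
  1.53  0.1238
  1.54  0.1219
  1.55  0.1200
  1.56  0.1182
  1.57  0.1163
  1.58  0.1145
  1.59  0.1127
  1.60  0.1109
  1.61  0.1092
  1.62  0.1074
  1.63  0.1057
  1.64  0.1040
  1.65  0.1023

σ√T = 0.13 × 0.7071 = 0.0919
d₁ = [ln(160/140) + (0.055 − 0.038 + 0.13²/2)·0.5] / 0.0919 = [0.1335 + 0.0127] / 0.0919 = 1.5911 ⇒ 1.59
√T = √0.5 = 0.7071
φ(d₁) = φ(1.59) = 0.1127
exp(−qT) = exp(−0.038·0.5) = 0.9812
vega = S·exp(−qT)·φ(d₁)·√T = 160·0.9812·0.1127·0.7071 = 12.5107
(The put has the same vega.)

12.51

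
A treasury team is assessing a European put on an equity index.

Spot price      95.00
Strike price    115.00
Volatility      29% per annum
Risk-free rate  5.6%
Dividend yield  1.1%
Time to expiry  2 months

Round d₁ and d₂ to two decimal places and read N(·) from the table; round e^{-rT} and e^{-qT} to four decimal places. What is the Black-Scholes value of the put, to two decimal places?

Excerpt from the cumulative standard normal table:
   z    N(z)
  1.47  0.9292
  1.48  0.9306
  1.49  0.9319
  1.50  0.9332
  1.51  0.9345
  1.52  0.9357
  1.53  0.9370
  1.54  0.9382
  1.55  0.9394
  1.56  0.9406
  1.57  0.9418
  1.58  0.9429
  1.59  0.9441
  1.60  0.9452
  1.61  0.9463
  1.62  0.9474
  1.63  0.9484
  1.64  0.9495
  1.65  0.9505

σ√T = 0.29 × 0.4082 = 0.1184
d₁ = [ln(95/115) + (0.056 − 0.011 + ½·0.29²)·0.1667] / (σ√T) = (-0.1911 + 0.0145) / 0.1184 = -1.4912 → -1.49
d₂ = -1.4912 − 0.1184 = -1.6096 → -1.61
exp(−qT) = exp(−0.011·0.1667) = 0.9982;  exp(−rT) = exp(−0.056·0.1667) = 0.9907
P = 115·0.9907·N(1.61) − 95·0.9982·N(1.49) = 115·0.9907·0.9463 − 95·0.9982·0.9319 = 107.8124 − 88.3711 = 19.4413

19.44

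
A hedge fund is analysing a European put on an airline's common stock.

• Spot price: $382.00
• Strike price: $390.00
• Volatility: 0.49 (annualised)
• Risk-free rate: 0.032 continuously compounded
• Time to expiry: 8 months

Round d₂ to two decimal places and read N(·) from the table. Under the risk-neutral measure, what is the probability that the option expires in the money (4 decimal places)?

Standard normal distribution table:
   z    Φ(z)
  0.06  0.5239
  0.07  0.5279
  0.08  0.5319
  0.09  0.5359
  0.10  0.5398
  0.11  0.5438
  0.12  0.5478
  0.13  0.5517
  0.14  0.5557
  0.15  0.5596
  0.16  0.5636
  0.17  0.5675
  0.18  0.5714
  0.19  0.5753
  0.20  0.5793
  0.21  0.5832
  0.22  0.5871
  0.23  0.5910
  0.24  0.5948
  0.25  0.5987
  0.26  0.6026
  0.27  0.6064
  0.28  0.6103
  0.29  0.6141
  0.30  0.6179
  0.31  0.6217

T = 0.6667;  σ√T = 0.4001
d₁ = [ln(382/390) + (0.032 + 0.49²/2)·0.6667] / 0.4001 = [-0.0207 + 0.1014] / 0.4001 = 0.2016 which rounds to 0.20
d₂ = d₁ − σ√T = 0.2016 − 0.4001 = -0.1985 which rounds to -0.20
Pr(exercise) under Q = N(−d₂) = N(0.20) = 0.5793

0.5793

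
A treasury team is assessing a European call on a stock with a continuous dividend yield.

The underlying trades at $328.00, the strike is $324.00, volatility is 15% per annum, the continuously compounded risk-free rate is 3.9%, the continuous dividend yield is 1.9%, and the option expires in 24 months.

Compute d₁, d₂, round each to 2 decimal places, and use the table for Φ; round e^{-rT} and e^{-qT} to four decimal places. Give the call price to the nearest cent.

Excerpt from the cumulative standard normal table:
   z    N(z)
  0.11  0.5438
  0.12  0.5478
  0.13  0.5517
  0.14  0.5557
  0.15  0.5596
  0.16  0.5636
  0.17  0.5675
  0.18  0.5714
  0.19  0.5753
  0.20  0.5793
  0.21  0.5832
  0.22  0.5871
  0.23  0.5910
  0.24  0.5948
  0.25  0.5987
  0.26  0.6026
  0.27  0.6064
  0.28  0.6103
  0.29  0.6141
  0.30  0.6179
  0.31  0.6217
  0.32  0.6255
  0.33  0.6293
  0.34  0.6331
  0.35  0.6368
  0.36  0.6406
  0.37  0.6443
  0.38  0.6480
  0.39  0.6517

σ√T = 0.15 × 1.4142 = 0.2121
d₁ = [ln(328/324) + (0.039 − 0.019 + 0.15²/2)·2] / 0.2121 = [0.0123 + 0.0625] / 0.2121 = 0.3525 ⇒ 0.35
d₂ = d₁ − σ√T = 0.3525 − 0.2121 = 0.1403 ⇒ 0.14
e^(−qT) = e^(−0.019·2) = 0.9627;  e^(−rT) = e^(−0.039·2) = 0.9250
N(d₁) = N(0.35) = 0.6368;  N(d₂) = N(0.14) = 0.5557
C = 328·0.9627·0.6368 − 324·0.9250·0.5557 = 201.0795 − 166.5433 = 34.5362

$34.54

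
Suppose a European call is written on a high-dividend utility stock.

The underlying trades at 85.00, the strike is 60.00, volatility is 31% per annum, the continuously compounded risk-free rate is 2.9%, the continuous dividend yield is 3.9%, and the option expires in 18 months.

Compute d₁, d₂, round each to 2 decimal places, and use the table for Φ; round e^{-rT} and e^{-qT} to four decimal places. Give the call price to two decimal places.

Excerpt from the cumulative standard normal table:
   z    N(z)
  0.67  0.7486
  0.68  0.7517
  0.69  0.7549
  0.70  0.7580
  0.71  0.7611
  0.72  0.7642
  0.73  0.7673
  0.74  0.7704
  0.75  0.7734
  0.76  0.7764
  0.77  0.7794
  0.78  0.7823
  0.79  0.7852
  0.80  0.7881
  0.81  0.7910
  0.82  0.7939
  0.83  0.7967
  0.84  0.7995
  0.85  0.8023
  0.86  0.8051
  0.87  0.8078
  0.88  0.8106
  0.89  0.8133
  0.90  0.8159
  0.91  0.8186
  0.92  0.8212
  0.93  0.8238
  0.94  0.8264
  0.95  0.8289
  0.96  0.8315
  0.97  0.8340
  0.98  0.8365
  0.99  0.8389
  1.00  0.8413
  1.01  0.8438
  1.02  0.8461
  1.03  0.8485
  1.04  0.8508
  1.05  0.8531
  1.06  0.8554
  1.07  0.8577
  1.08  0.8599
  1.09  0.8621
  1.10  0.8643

25.40

T = 1.5;  σ√T = 0.3797
d₁ = [ln(85/60) + (0.029 − 0.039 + 0.31²/2)·1.5] / 0.3797 = [0.3483 + 0.0571] / 0.3797 = 1.0677 ⇒ 1.07
d₂ = d₁ − σ√T = 1.0677 − 0.3797 = 0.6880 ⇒ 0.69
e^(−qT) = e^(−0.039·1.5) = 0.9432;  e^(−rT) = e^(−0.029·1.5) = 0.9574
N(d₁) = N(1.07) = 0.8577;  N(d₂) = N(0.69) = 0.7549
C = 85·0.9432·0.8577 − 60·0.9574·0.7549 = 68.7635 − 43.3645 = 25.3990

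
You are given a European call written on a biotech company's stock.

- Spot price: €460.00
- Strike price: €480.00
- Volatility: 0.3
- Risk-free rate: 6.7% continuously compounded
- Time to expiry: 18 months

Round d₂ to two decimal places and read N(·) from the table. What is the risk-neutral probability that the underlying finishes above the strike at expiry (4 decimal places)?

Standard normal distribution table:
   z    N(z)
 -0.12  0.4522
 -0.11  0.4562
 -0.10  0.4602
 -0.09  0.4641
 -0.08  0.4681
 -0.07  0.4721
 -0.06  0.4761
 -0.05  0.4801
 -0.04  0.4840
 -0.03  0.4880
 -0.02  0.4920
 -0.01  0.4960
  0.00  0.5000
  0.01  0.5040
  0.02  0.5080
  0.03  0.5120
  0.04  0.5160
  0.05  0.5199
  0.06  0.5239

0.4880

σ√T = 0.3 × 1.2247 = 0.3674
d₁ = [ln(460/480) + (0.067 + ½·0.3²)·1.5] / (σ√T) = (-0.0426 + 0.1680) / 0.3674 = 0.3414 which rounds to 0.34
d₂ = 0.3414 − 0.3674 = -0.0260 which rounds to -0.03
Risk-neutral Pr[S_T > K] = N(d₂) = N(-0.03) = 0.4880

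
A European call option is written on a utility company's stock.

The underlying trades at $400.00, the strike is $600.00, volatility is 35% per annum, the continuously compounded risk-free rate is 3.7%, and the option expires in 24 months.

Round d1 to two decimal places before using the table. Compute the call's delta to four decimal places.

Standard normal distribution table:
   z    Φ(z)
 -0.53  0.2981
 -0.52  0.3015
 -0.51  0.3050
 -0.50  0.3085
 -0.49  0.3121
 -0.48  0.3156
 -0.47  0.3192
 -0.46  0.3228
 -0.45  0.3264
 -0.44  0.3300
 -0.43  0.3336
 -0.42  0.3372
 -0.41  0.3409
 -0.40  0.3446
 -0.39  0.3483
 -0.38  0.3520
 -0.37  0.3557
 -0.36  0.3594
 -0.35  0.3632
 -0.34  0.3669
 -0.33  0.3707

0.3372

σ√T = 0.35·√2 = 0.4950
d₁ = [ln(400/600) + (0.037 + 0.35²/2)·2] / 0.4950 = [-0.4055 + 0.1965] / 0.4950 = -0.4222 ⇒ -0.42
N(d₁) = N(-0.42) = 0.3372
Δ_call = N(d₁) = 0.3372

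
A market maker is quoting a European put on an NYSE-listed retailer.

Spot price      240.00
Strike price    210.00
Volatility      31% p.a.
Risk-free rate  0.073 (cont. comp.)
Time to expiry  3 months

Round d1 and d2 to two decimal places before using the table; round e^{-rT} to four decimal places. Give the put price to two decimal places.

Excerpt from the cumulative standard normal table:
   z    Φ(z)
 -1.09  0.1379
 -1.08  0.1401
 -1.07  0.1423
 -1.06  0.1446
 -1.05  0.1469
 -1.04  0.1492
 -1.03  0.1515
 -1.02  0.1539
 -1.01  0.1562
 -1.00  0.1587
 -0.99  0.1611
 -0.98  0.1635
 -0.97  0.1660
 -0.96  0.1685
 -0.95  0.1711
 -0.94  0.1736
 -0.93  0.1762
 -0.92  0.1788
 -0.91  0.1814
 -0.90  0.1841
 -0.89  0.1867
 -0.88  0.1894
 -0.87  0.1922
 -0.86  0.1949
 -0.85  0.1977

3.26

σ√T = 0.31·√0.25 = 0.1550
ln(S/K) + (r + σ²/2)T = ln(240/210) + (0.073 + 0.31²/2)·0.25 = 0.1335 + 0.0303 = 0.1638
d₁ = 0.1638 / 0.1550 = 1.0567 which rounds to 1.06
d₂ = d₁ − σ√T = 1.0567 − 0.1550 = 0.9017 which rounds to 0.90
e^(−rT) = e^(−0.073·0.25) = 0.9819
P = 210·0.9819·N(-0.90) − 240·N(-1.06) = 210·0.9819·0.1841 − 240·0.1446 = 37.9612 − 34.7040 = 3.2572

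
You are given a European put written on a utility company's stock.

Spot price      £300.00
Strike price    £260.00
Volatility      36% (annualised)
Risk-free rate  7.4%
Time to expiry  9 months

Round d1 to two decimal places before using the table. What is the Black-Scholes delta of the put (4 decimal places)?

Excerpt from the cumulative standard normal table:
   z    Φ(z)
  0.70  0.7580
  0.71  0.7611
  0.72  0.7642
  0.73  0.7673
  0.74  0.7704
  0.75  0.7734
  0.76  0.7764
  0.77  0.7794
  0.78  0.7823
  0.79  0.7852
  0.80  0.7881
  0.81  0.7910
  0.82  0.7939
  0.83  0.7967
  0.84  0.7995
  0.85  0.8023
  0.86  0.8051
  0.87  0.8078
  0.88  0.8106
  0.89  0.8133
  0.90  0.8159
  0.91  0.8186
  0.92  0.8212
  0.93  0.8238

-0.2148

T = 0.75;  σ√T = 0.3118
d₁ = [ln(300/260) + (0.074 + 0.36²/2)·0.75] / 0.3118 = [0.1431 + 0.1041] / 0.3118 = 0.7929 ≈ 0.79
N(d₁) = N(0.79) = 0.7852
Δ_put = N(d₁) − 1 = 0.7852 − 1 = -0.2148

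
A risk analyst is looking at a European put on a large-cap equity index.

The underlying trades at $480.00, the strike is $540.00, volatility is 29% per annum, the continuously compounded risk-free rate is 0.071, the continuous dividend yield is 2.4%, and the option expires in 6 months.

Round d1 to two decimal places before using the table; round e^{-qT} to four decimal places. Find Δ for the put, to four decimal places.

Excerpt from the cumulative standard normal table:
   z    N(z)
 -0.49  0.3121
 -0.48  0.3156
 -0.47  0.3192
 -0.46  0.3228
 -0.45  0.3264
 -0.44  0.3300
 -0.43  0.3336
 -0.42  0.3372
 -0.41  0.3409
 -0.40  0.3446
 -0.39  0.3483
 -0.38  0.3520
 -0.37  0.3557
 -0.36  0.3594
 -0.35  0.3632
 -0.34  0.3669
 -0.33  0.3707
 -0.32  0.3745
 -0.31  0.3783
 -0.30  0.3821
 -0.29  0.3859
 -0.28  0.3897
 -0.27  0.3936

T = 0.5;  σ√T = 0.2051
d₁ = [ln(480/540) + (0.071 − 0.024 + 0.29²/2)·0.5] / 0.2051 = [-0.1178 + 0.0445] / 0.2051 = -0.3573 ⇒ -0.36
N(d₁) = N(-0.36) = 0.3594
Δ_put = e^(−qT)·(N(d₁) − 1) = 0.9881·(0.3594 − 1) = -0.6330

-0.6330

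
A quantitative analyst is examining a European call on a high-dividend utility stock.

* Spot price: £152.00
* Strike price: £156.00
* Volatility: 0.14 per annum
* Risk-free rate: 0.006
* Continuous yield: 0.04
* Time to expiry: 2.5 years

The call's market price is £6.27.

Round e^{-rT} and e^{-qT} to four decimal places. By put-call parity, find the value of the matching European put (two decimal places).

£22.42

exp(−qT) = exp(−0.04·2.5) = 0.9048;  exp(−rT) = exp(−0.006·2.5) = 0.9851
Put-call parity: C − P = S·e^(−qT) − K·e^(−rT) = 152·0.9048 − 156·0.9851 = 137.5296 − 153.6756 = -16.1460
P = C − (C − P) = 6.27 − (-16.1460) = 22.4160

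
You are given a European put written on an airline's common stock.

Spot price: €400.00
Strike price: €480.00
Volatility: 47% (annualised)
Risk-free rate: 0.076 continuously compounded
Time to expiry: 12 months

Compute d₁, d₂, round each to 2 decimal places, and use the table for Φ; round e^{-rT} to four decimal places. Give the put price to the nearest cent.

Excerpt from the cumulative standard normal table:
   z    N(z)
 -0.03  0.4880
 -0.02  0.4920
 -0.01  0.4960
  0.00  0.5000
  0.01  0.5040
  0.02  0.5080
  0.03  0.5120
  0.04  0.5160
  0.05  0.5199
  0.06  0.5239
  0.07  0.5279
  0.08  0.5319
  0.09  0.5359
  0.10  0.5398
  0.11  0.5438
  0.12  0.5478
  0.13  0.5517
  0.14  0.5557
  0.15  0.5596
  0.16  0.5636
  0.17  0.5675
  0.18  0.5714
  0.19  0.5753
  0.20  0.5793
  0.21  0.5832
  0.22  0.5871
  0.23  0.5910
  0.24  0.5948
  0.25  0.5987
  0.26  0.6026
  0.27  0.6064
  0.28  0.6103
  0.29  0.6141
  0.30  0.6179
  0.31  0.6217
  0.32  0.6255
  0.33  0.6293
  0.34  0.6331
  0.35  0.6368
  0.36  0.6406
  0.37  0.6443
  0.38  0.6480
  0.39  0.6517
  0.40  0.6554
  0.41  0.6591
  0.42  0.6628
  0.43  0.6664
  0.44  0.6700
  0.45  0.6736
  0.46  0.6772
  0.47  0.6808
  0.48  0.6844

T = 1;  σ√T = 0.4700
d₁ = [ln(400/480) + (0.076 + 0.47²/2)·1] / 0.4700 = [-0.1823 + 0.1865] / 0.4700 = 0.0088 → 0.01
d₂ = d₁ − σ√T = 0.0088 − 0.4700 = -0.4612 → -0.46
exp(−rT) = exp(−0.076·1) = 0.9268
P = 480·0.9268·N(0.46) − 400·N(-0.01) = 480·0.9268·0.6772 − 400·0.4960 = 301.2619 − 198.4000 = 102.8619

€102.86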